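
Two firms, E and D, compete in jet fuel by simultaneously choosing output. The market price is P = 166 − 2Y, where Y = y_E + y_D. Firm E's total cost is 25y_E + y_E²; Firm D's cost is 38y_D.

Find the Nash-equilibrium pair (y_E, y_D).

Firm E's profit: π = y_E(166 − 2(y_E + y_D)) − 25y_E − y_E².
∂π/∂y_E = 141 − 6y_E − 2y_D = 0, so y_E = 23.5 − (1/3)y_D.
For D: ∂π/∂y_D = 128 − 4y_D − 2y_E = 0 ⇒ y_D = 32 − 0.5y_E.
Plugging y_D into E's best response: y_E = 23.5 − (1/3)(32 − 0.5y_E) ⇒ (5/6)y_E = 77/6, so y_E = 15.4.
Then y_D = 32 − 0.5·15.4 = 24.3.

15.4, 24.3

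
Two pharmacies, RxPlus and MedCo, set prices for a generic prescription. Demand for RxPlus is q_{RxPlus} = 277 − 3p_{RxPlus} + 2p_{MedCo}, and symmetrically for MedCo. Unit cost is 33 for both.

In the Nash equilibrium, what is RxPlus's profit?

RxPlus's profit: π = (p_{RxPlus} − 33)(277 − 3p_{RxPlus} + 2p_{MedCo}).
∂π/∂p_{RxPlus} = 376 − 6p_{RxPlus} + 2p_{MedCo} = 0 ⇒ p_{RxPlus} = 188/3 + (1/3)p_{MedCo}.
The game is symmetric, so in equilibrium p_{MedCo} = p_{RxPlus}: the reaction function gives (2/3)p_{RxPlus} = 188/3, hence p_{RxPlus} = 94.
q_{RxPlus} = 277 − 3·94 + 2·94 = 183.
Profit = (94 − 33)·183 = 11163.

11163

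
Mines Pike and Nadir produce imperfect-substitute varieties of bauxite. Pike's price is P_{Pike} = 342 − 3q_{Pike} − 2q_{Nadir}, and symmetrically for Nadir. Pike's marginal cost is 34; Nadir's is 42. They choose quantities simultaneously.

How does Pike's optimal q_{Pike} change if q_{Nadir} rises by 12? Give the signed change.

-4

Mine Pike's profit: π = q_{Pike}(342 − 3q_{Pike} − 2q_{Nadir}) − 34q_{Pike}.
∂π/∂q_{Pike} = 308 − 6q_{Pike} − 2q_{Nadir} = 0 ⇒ q_{Pike} = 154/3 − (1/3)q_{Nadir}.
The reaction-function slope is −1/3, so a 12-unit rise in q_{Nadir} moves q_{Pike} by −1/3 × 12 = −4. Pike's best response falls — the actions are strategic substitutes.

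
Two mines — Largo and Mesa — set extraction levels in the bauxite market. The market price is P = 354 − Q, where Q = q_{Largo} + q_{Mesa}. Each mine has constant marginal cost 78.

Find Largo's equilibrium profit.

8464

Mine Largo's profit: π = q_{Largo}(354 − (q_{Largo} + q_{Mesa})) − 78q_{Largo}.
∂π/∂q_{Largo} = 276 − 2q_{Largo} − q_{Mesa} = 0, so q_{Largo} = 138 − 0.5q_{Mesa}.
Setting q_{Largo} = q_{Mesa} in the reaction function: q_{Largo} = 138 − 0.5q_{Largo}, so q_{Largo} = 138 / 1.5 = 92.
Price P = 354 − 184 = 170.
Largo's profit: (170 − 78)·92 = 8464.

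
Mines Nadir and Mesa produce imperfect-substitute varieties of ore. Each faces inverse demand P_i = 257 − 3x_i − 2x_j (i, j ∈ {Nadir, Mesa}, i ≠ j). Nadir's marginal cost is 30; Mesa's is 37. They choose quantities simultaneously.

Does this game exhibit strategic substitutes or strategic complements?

Mine Nadir's profit: π = x_{Nadir}(257 − 3x_{Nadir} − 2x_{Mesa}) − 30x_{Nadir}.
∂π/∂x_{Nadir} = 227 − 6x_{Nadir} − 2x_{Mesa} = 0 ⇒ x_{Nadir} = 227/6 − (1/3)x_{Mesa}.
The best-response slope dx_{Nadir}/dx_{Mesa} = −1/3 < 0: the reaction function is downward-sloping, so the choices are strategic substitutes.

strategic substitutes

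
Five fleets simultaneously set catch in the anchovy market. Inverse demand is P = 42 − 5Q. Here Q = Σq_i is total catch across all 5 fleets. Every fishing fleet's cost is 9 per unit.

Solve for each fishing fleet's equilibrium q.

1.1

A representative fishing fleet's profit is π_i = q_i(42 − 5Q) − 9q_i, with Q = q_i + Σ_{j≠i} q_j.
First-order condition: 33 − 10q_i − 5Σ_{j≠i} q_j = 0.
In a symmetric equilibrium every fishing fleet chooses the same q, so Σ_{j≠i} q_j = 4q. The condition becomes 33 − 30q = 0, giving q = 33/30 = 1.1.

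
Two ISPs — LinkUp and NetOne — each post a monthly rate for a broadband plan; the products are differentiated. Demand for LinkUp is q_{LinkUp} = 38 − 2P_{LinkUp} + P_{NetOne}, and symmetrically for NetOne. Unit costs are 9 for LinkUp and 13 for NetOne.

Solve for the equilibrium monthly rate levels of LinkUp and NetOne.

LinkUp's profit: π = (P_{LinkUp} − 9)(38 − 2P_{LinkUp} + P_{NetOne}).
∂π/∂P_{LinkUp} = 56 − 4P_{LinkUp} + P_{NetOne} = 0 ⇒ P_{LinkUp} = 14 + 0.25P_{NetOne}.
Similarly P_{NetOne} = 16 + 0.25P_{LinkUp}.
Solving the two reaction functions simultaneously: (1 − (0.25)(0.25))P_{LinkUp} = 14 + 0.25·16, so 0.9375P_{LinkUp} = 18 and P_{LinkUp} = 19.2.
Then P_{NetOne} = 16 + 0.25·19.2 = 20.8.

19.2, 20.8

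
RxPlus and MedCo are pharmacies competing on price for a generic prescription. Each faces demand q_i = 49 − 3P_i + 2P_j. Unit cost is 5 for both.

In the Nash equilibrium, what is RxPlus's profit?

363

RxPlus's profit: π = (P_{RxPlus} − 5)(49 − 3P_{RxPlus} + 2P_{MedCo}).
∂π/∂P_{RxPlus} = 64 − 6P_{RxPlus} + 2P_{MedCo} = 0 ⇒ P_{RxPlus} = 32/3 + (1/3)P_{MedCo}.
Setting P_{RxPlus} = P_{MedCo} in the reaction function: P_{RxPlus} = 32/3 + (1/3)P_{RxPlus}, so P_{RxPlus} = (32/3) / (2/3) = 16.
q_{RxPlus} = 49 − 3·16 + 2·16 = 33.
Profit = (16 − 5)·33 = 363.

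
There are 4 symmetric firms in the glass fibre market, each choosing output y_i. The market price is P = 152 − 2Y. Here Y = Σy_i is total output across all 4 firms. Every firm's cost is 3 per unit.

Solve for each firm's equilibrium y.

14.9

A representative firm's profit is π_i = y_i(152 − 2Y) − 3y_i, with Y = y_i + Σ_{j≠i} y_j.
First-order condition: 149 − 4y_i − 2Σ_{j≠i} y_j = 0.
Imposing symmetry (y_j = y for all j) turns Σ_{j≠i} y_j into 3y, so 149 = 10y and y = 14.9.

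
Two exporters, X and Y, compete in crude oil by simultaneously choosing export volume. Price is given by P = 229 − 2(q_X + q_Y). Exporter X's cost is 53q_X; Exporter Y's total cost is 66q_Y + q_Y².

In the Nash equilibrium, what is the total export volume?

Exporter X's profit: π = q_X(229 − 2(q_X + q_Y)) − 53q_X.
∂π/∂q_X = 176 − 4q_X − 2q_Y = 0, so q_X = 44 − 0.5q_Y.
For Y: ∂π/∂q_Y = 163 − 6q_Y − 2q_X = 0 ⇒ q_Y = 163/6 − (1/3)q_X.
Solving the two reaction functions simultaneously: (1 − (−0.5)(−1/3))q_X = 44 − 0.5·(163/6), so (5/6)q_X = 365/12 and q_X = 36.5.
Then q_Y = 163/6 − (1/3)·36.5 = 15.
Total export volume: 36.5 + 15 = 51.5.

51.5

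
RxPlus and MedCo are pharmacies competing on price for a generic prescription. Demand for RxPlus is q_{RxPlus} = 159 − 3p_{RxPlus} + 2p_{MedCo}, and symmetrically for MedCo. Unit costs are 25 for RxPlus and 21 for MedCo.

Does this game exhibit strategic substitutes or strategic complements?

RxPlus's profit: π = (p_{RxPlus} − 25)(159 − 3p_{RxPlus} + 2p_{MedCo}).
∂π/∂p_{RxPlus} = 234 − 6p_{RxPlus} + 2p_{MedCo} = 0 ⇒ p_{RxPlus} = 39 + (1/3)p_{MedCo}.
The best-response slope dp_{RxPlus}/dp_{MedCo} = 1/3 > 0: the reaction function is upward-sloping, so the choices are strategic complements.

strategic complements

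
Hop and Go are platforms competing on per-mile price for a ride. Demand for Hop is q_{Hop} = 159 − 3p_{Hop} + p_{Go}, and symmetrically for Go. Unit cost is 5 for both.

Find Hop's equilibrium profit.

Hop's profit: π = (p_{Hop} − 5)(159 − 3p_{Hop} + p_{Go}).
∂π/∂p_{Hop} = 174 − 6p_{Hop} + p_{Go} = 0 ⇒ p_{Hop} = 29 + (1/6)p_{Go}.
Setting p_{Hop} = p_{Go} in the reaction function: p_{Hop} = 29 + (1/6)p_{Hop}, so p_{Hop} = 29 / (5/6) = 34.8.
q_{Hop} = 159 − 3·34.8 + 34.8 = 89.4.
Profit = (34.8 − 5)·89.4 = 2664.12.

2664.12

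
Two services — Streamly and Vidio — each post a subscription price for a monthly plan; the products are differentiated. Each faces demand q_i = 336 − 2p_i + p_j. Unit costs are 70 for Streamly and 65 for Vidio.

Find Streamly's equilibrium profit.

Streamly's profit: π = (p_{Streamly} − 70)(336 − 2p_{Streamly} + p_{Vidio}).
∂π/∂p_{Streamly} = 476 − 4p_{Streamly} + p_{Vidio} = 0 ⇒ p_{Streamly} = 119 + 0.25p_{Vidio}.
Similarly p_{Vidio} = 116.5 + 0.25p_{Streamly}.
Plugging p_{Vidio} into Streamly's best response: p_{Streamly} = 119 + 0.25(116.5 + 0.25p_{Streamly}) ⇒ 0.9375p_{Streamly} = 148.125, so p_{Streamly} = 158.
Then p_{Vidio} = 116.5 + 0.25·158 = 156.
q_{Streamly} = 336 − 2·158 + 156 = 176.
Profit = (158 − 70)·176 = 15488.

15488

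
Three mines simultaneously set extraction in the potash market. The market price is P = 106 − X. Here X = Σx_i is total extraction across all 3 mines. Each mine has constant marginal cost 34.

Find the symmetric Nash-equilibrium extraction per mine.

18

A representative mine's profit is π_i = x_i(106 − X) − 34x_i, with X = x_i + Σ_{j≠i} x_j.
First-order condition: 72 − 2x_i − Σ_{j≠i} x_j = 0.
In a symmetric equilibrium every mine chooses the same x, so Σ_{j≠i} x_j = 2x. The condition becomes 72 − 4x = 0, giving x = 72/4 = 18.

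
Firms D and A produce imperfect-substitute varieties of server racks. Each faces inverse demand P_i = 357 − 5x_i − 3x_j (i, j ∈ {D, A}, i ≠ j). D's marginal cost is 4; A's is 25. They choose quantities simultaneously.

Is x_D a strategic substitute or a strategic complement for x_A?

Firm D's profit: π = x_D(357 − 5x_D − 3x_A) − 4x_D.
∂π/∂x_D = 353 − 10x_D − 3x_A = 0 ⇒ x_D = 35.3 − 0.3x_A.
The best-response slope dx_D/dx_A = −0.3 < 0: the reaction function is downward-sloping, so the choices are strategic substitutes.

strategic substitutes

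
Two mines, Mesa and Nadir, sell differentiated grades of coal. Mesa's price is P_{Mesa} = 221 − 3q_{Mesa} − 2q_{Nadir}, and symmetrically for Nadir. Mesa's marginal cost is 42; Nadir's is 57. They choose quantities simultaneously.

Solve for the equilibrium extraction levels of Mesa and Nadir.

23.3125, 19.5625

Mine Mesa's profit: π = q_{Mesa}(221 − 3q_{Mesa} − 2q_{Nadir}) − 42q_{Mesa}.
∂π/∂q_{Mesa} = 179 − 6q_{Mesa} − 2q_{Nadir} = 0 ⇒ q_{Mesa} = 179/6 − (1/3)q_{Nadir}.
Similarly q_{Nadir} = 82/3 − (1/3)q_{Mesa}.
Plugging q_{Nadir} into Mesa's best response: q_{Mesa} = 179/6 − (1/3)(82/3 − (1/3)q_{Mesa}) ⇒ (8/9)q_{Mesa} = 373/18, so q_{Mesa} = 23.3125.
Then q_{Nadir} = 82/3 − (1/3)·23.3125 = 19.5625.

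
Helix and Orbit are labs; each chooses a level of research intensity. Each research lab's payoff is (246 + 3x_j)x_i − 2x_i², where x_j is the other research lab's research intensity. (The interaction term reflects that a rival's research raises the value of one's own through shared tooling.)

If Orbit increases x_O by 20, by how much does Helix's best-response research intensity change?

15

Helix's payoff is (246 + 3x_O)x_H − 2x_H².
∂π/∂x_H = 246 + 3x_O − 4x_H = 0, so x_H = 61.5 + 0.75x_O.
The reaction-function slope is 0.75, so a 20-unit rise in x_O moves x_H by 0.75 × 20 = 15. Helix's best response rises — the actions are strategic complements.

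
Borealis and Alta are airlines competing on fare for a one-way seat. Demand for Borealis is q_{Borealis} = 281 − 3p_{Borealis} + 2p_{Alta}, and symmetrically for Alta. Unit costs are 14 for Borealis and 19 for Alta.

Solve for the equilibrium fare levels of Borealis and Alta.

81.6875, 83.5625

Borealis's profit: π = (p_{Borealis} − 14)(281 − 3p_{Borealis} + 2p_{Alta}).
∂π/∂p_{Borealis} = 323 − 6p_{Borealis} + 2p_{Alta} = 0 ⇒ p_{Borealis} = 323/6 + (1/3)p_{Alta}.
Similarly p_{Alta} = 169/3 + (1/3)p_{Borealis}.
Plugging p_{Alta} into Borealis's best response: p_{Borealis} = 323/6 + (1/3)(169/3 + (1/3)p_{Borealis}) ⇒ (8/9)p_{Borealis} = 1307/18, so p_{Borealis} = 81.6875.
Then p_{Alta} = 169/3 + (1/3)·81.6875 = 83.5625.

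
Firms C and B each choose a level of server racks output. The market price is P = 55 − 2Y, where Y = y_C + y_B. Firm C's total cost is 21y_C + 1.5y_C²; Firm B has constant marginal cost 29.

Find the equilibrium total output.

Firm C's profit: π = y_C(55 − 2(y_C + y_B)) − 21y_C − 1.5y_C².
∂π/∂y_C = 34 − 7y_C − 2y_B = 0, so y_C = 34/7 − (2/7)y_B.
For B: ∂π/∂y_B = 26 − 4y_B − 2y_C = 0 ⇒ y_B = 6.5 − 0.5y_C.
Plugging y_B into C's best response: y_C = 34/7 − (2/7)(6.5 − 0.5y_C) ⇒ (6/7)y_C = 3, so y_C = 3.5.
Then y_B = 6.5 − 0.5·3.5 = 4.75.
Total output: 3.5 + 4.75 = 8.25.

8.25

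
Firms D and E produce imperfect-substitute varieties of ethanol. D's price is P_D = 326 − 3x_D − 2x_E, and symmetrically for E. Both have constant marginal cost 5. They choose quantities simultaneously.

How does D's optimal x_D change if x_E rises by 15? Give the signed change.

-5

Firm D's profit: π = x_D(326 − 3x_D − 2x_E) − 5x_D.
∂π/∂x_D = 321 − 6x_D − 2x_E = 0 ⇒ x_D = 53.5 − (1/3)x_E.
The reaction-function slope is −1/3, so a 15-unit rise in x_E moves x_D by −1/3 × 15 = −5. D's best response falls — the actions are strategic substitutes.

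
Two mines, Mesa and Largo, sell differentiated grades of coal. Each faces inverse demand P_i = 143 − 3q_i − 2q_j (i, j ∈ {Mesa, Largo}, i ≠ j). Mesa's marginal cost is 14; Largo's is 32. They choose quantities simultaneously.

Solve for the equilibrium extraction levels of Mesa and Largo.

17.25, 12.75

Mine Mesa's profit: π = q_{Mesa}(143 − 3q_{Mesa} − 2q_{Largo}) − 14q_{Mesa}.
∂π/∂q_{Mesa} = 129 − 6q_{Mesa} − 2q_{Largo} = 0 ⇒ q_{Mesa} = 21.5 − (1/3)q_{Largo}.
Similarly q_{Largo} = 18.5 − (1/3)q_{Mesa}.
Solving the two reaction functions simultaneously: (1 − (−1/3)(−1/3))q_{Mesa} = 21.5 − (1/3)·18.5, so (8/9)q_{Mesa} = 46/3 and q_{Mesa} = 17.25.
Then q_{Largo} = 18.5 − (1/3)·17.25 = 12.75.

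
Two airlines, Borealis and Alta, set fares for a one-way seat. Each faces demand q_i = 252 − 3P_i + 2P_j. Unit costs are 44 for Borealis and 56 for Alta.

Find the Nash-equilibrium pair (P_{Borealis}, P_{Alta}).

98.25, 102.75

Borealis's profit: π = (P_{Borealis} − 44)(252 − 3P_{Borealis} + 2P_{Alta}).
∂π/∂P_{Borealis} = 384 − 6P_{Borealis} + 2P_{Alta} = 0 ⇒ P_{Borealis} = 64 + (1/3)P_{Alta}.
Similarly P_{Alta} = 70 + (1/3)P_{Borealis}.
Plugging P_{Alta} into Borealis's best response: P_{Borealis} = 64 + (1/3)(70 + (1/3)P_{Borealis}) ⇒ (8/9)P_{Borealis} = 262/3, so P_{Borealis} = 98.25.
Then P_{Alta} = 70 + (1/3)·98.25 = 102.75.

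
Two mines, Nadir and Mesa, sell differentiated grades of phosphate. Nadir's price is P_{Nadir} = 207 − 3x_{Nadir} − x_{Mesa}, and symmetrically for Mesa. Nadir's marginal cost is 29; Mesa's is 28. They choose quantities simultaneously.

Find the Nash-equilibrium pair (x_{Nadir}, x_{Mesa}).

25.4, 25.6

Mine Nadir's profit: π = x_{Nadir}(207 − 3x_{Nadir} − x_{Mesa}) − 29x_{Nadir}.
∂π/∂x_{Nadir} = 178 − 6x_{Nadir} − x_{Mesa} = 0 ⇒ x_{Nadir} = 89/3 − (1/6)x_{Mesa}.
Similarly x_{Mesa} = 179/6 − (1/6)x_{Nadir}.
Solving the two reaction functions simultaneously: (1 − (−1/6)(−1/6))x_{Nadir} = 89/3 − (1/6)·(179/6), so (35/36)x_{Nadir} = 889/36 and x_{Nadir} = 25.4.
Then x_{Mesa} = 179/6 − (1/6)·25.4 = 25.6.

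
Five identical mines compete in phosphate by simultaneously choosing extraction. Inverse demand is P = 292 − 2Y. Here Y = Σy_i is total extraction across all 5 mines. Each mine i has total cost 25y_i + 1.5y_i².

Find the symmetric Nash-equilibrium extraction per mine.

17.8

A representative mine's profit is π_i = y_i(292 − 2Y) − 25y_i − 1.5y_i², with Y = y_i + Σ_{j≠i} y_j.
First-order condition: 267 − 7y_i − 2Σ_{j≠i} y_j = 0.
Imposing symmetry (y_j = y for all j) turns Σ_{j≠i} y_j into 4y, so 267 = 15y and y = 17.8.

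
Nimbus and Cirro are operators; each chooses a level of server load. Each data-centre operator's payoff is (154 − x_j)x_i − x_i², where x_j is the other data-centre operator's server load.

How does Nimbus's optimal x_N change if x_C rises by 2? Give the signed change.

Nimbus's payoff is (154 − x_C)x_N − x_N².
∂π/∂x_N = 154 − x_C − 2x_N = 0, so x_N = 77 − 0.5x_C.
The reaction-function slope is −0.5, so a 2-unit rise in x_C moves x_N by −0.5 × 2 = −1. Nimbus's best response falls — the actions are strategic substitutes.

-1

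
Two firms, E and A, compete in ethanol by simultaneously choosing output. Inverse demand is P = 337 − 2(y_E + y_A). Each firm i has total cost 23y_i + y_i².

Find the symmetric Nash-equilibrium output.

Firm E's profit: π = y_E(337 − 2(y_E + y_A)) − 23y_E − y_E².
∂π/∂y_E = 314 − 6y_E − 2y_A = 0, so y_E = 157/3 − (1/3)y_A.
The game is symmetric, so in equilibrium y_A = y_E: the reaction function gives (4/3)y_E = 157/3, hence y_E = 39.25.

39.25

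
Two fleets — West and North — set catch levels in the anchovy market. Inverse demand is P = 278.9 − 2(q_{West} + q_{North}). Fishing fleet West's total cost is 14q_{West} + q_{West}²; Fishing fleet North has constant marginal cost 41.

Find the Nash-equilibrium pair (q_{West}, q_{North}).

29.19, 44.88

Fishing fleet West's profit: π = q_{West}(278.9 − 2(q_{West} + q_{North})) − 14q_{West} − q_{West}².
∂π/∂q_{West} = 264.9 − 6q_{West} − 2q_{North} = 0, so q_{West} = 44.15 − (1/3)q_{North}.
For North: ∂π/∂q_{North} = 237.9 − 4q_{North} − 2q_{West} = 0 ⇒ q_{North} = 59.475 − 0.5q_{West}.
Substituting the second reaction function into the first: q_{West} = 44.15 − (1/3)(59.475 − 0.5q_{West}), which gives (5/6)q_{West} = 24.325 ⇒ q_{West} = 29.19.
Then q_{North} = 59.475 − 0.5·29.19 = 44.88.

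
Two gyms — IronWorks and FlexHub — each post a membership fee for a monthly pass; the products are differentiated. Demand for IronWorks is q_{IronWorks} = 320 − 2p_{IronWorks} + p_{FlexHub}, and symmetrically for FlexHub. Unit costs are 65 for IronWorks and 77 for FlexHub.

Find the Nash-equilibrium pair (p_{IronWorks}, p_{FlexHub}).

IronWorks's profit: π = (p_{IronWorks} − 65)(320 − 2p_{IronWorks} + p_{FlexHub}).
∂π/∂p_{IronWorks} = 450 − 4p_{IronWorks} + p_{FlexHub} = 0 ⇒ p_{IronWorks} = 112.5 + 0.25p_{FlexHub}.
Similarly p_{FlexHub} = 118.5 + 0.25p_{IronWorks}.
Solving the two reaction functions simultaneously: (1 − (0.25)(0.25))p_{IronWorks} = 112.5 + 0.25·118.5, so 0.9375p_{IronWorks} = 142.125 and p_{IronWorks} = 151.6.
Then p_{FlexHub} = 118.5 + 0.25·151.6 = 156.4.

151.6, 156.4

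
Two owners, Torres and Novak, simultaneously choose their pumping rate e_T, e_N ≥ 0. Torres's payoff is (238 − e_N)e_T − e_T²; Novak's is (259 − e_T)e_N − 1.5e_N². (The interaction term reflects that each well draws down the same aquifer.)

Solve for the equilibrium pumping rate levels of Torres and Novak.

91, 56

Expanding Torres's payoff: 238e_T − e_Ne_T − e_T².
∂π/∂e_T = 238 − e_N − 2e_T = 0, so e_T = 119 − 0.5e_N.
Likewise for Novak: e_N = 259/3 − (1/3)e_T.
Substituting the second reaction function into the first: e_T = 119 − 0.5(259/3 − (1/3)e_T), which gives (5/6)e_T = 455/6 ⇒ e_T = 91.
Then e_N = 259/3 − (1/3)·91 = 56.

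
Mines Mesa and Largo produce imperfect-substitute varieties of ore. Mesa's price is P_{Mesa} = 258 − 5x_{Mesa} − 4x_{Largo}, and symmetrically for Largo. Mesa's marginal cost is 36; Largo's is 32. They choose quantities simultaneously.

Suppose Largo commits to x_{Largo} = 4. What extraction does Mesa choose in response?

20.6

Mine Mesa's profit: π = x_{Mesa}(258 − 5x_{Mesa} − 4x_{Largo}) − 36x_{Mesa}.
∂π/∂x_{Mesa} = 222 − 10x_{Mesa} − 4x_{Largo} = 0 ⇒ x_{Mesa} = 22.2 − 0.4x_{Largo}.
At x_{Largo} = 4: x_{Mesa} = 22.2 − 0.4·4 = 20.6.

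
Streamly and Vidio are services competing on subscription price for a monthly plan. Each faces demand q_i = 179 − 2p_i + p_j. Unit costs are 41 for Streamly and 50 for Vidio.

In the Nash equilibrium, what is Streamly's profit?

4455.68

Streamly's profit: π = (p_{Streamly} − 41)(179 − 2p_{Streamly} + p_{Vidio}).
∂π/∂p_{Streamly} = 261 − 4p_{Streamly} + p_{Vidio} = 0 ⇒ p_{Streamly} = 65.25 + 0.25p_{Vidio}.
Similarly p_{Vidio} = 69.75 + 0.25p_{Streamly}.
Substituting the second reaction function into the first: p_{Streamly} = 65.25 + 0.25(69.75 + 0.25p_{Streamly}), which gives 0.9375p_{Streamly} = 82.6875 ⇒ p_{Streamly} = 88.2.
Then p_{Vidio} = 69.75 + 0.25·88.2 = 91.8.
q_{Streamly} = 179 − 2·88.2 + 91.8 = 94.4.
Profit = (88.2 − 41)·94.4 = 4455.68.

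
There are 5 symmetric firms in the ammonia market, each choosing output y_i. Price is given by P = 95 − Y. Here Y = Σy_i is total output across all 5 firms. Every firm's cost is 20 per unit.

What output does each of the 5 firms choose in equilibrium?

12.5

A representative firm's profit is π_i = y_i(95 − Y) − 20y_i, with Y = y_i + Σ_{j≠i} y_j.
First-order condition: 75 − 2y_i − Σ_{j≠i} y_j = 0.
Imposing symmetry (y_j = y for all j) turns Σ_{j≠i} y_j into 4y, so 75 = 6y and y = 12.5.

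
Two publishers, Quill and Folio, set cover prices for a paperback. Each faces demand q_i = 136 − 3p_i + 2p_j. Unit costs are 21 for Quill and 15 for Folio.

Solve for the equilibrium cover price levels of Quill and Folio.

48.625, 46.375

Quill's profit: π = (p_{Quill} − 21)(136 − 3p_{Quill} + 2p_{Folio}).
∂π/∂p_{Quill} = 199 − 6p_{Quill} + 2p_{Folio} = 0 ⇒ p_{Quill} = 199/6 + (1/3)p_{Folio}.
Similarly p_{Folio} = 181/6 + (1/3)p_{Quill}.
Substituting the second reaction function into the first: p_{Quill} = 199/6 + (1/3)(181/6 + (1/3)p_{Quill}), which gives (8/9)p_{Quill} = 389/9 ⇒ p_{Quill} = 48.625.
Then p_{Folio} = 181/6 + (1/3)·48.625 = 46.375.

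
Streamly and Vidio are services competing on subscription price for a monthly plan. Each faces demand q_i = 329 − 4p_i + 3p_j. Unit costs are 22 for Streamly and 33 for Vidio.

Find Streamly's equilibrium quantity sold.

Streamly's profit: π = (p_{Streamly} − 22)(329 − 4p_{Streamly} + 3p_{Vidio}).
∂π/∂p_{Streamly} = 417 − 8p_{Streamly} + 3p_{Vidio} = 0 ⇒ p_{Streamly} = 52.125 + 0.375p_{Vidio}.
Similarly p_{Vidio} = 57.625 + 0.375p_{Streamly}.
Plugging p_{Vidio} into Streamly's best response: p_{Streamly} = 52.125 + 0.375(57.625 + 0.375p_{Streamly}) ⇒ (55/64)p_{Streamly} = 4719/64, so p_{Streamly} = 85.8.
Then p_{Vidio} = 57.625 + 0.375·85.8 = 89.8.
q_{Streamly} = 329 − 4·85.8 + 3·89.8 = 255.2.

255.2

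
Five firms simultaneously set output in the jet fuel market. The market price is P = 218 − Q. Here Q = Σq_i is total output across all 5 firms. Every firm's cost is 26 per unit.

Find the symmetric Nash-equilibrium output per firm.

A representative firm's profit is π_i = q_i(218 − Q) − 26q_i, with Q = q_i + Σ_{j≠i} q_j.
First-order condition: 192 − 2q_i − Σ_{j≠i} q_j = 0.
In a symmetric equilibrium every firm chooses the same q, so Σ_{j≠i} q_j = 4q. The condition becomes 192 − 6q = 0, giving q = 192/6 = 32.

32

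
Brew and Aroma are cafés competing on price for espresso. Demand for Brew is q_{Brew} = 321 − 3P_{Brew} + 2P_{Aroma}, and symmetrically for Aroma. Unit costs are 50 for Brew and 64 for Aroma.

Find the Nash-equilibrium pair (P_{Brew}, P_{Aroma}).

120.375, 125.625

Brew's profit: π = (P_{Brew} − 50)(321 − 3P_{Brew} + 2P_{Aroma}).
∂π/∂P_{Brew} = 471 − 6P_{Brew} + 2P_{Aroma} = 0 ⇒ P_{Brew} = 78.5 + (1/3)P_{Aroma}.
Similarly P_{Aroma} = 85.5 + (1/3)P_{Brew}.
Solving the two reaction functions simultaneously: (1 − (1/3)(1/3))P_{Brew} = 78.5 + (1/3)·85.5, so (8/9)P_{Brew} = 107 and P_{Brew} = 120.375.
Then P_{Aroma} = 85.5 + (1/3)·120.375 = 125.625.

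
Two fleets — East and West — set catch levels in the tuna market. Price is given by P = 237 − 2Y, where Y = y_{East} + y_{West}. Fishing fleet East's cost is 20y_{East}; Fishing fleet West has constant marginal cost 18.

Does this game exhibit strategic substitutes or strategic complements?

Fishing fleet East's profit: π = y_{East}(237 − 2(y_{East} + y_{West})) − 20y_{East}.
∂π/∂y_{East} = 217 − 4y_{East} − 2y_{West} = 0, so y_{East} = 54.25 − 0.5y_{West}.
The best-response slope dy_{East}/dy_{West} = −0.5 < 0: the reaction function is downward-sloping, so the choices are strategic substitutes.

strategic substitutes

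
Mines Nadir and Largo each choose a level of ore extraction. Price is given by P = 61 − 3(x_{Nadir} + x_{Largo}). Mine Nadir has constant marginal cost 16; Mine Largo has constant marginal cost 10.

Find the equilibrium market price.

29

Mine Nadir's profit: π = x_{Nadir}(61 − 3(x_{Nadir} + x_{Largo})) − 16x_{Nadir}.
∂π/∂x_{Nadir} = 45 − 6x_{Nadir} − 3x_{Largo} = 0, so x_{Nadir} = 7.5 − 0.5x_{Largo}.
By the same steps for Largo: x_{Largo} = 8.5 − 0.5x_{Nadir}.
Solving the two reaction functions simultaneously: (1 − (−0.5)(−0.5))x_{Nadir} = 7.5 − 0.5·8.5, so 0.75x_{Nadir} = 3.25 and x_{Nadir} = 13/3.
Then x_{Largo} = 8.5 − 0.5·(13/3) = 19/3.
Equilibrium price: P = 61 − 3·(32/3) = 29.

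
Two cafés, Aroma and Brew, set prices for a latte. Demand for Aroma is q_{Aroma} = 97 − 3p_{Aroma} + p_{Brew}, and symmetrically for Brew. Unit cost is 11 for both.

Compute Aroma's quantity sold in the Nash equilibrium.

45

Aroma's profit: π = (p_{Aroma} − 11)(97 − 3p_{Aroma} + p_{Brew}).
∂π/∂p_{Aroma} = 130 − 6p_{Aroma} + p_{Brew} = 0 ⇒ p_{Aroma} = 65/3 + (1/6)p_{Brew}.
By symmetry p_{Brew} = p_{Aroma}; substituting into the reaction function, (5/6)p_{Aroma} = 65/3 and p_{Aroma} = 26.
q_{Aroma} = 97 − 3·26 + 26 = 45.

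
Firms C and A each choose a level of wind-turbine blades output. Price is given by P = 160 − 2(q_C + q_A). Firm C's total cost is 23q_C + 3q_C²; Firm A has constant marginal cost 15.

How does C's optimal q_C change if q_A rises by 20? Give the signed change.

Firm C's profit: π = q_C(160 − 2(q_C + q_A)) − 23q_C − 3q_C².
∂π/∂q_C = 137 − 10q_C − 2q_A = 0, so q_C = 13.7 − 0.2q_A.
The reaction-function slope is −0.2, so a 20-unit rise in q_A moves q_C by −0.2 × 20 = −4. C's best response falls — the actions are strategic substitutes.

-4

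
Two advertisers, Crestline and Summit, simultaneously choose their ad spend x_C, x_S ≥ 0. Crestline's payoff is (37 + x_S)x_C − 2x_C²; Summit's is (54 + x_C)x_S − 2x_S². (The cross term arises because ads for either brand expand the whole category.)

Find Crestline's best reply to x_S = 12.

12.25

Expanding Crestline's payoff: 37x_C + x_Sx_C − 2x_C².
∂π/∂x_C = 37 + x_S − 4x_C = 0, so x_C = 9.25 + 0.25x_S.
At x_S = 12: x_C = 9.25 + 0.25·12 = 12.25.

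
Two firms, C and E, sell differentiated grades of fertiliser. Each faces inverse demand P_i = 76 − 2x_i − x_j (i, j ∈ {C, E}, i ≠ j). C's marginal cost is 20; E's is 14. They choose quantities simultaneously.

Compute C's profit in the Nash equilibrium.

233.28

Firm C's profit: π = x_C(76 − 2x_C − x_E) − 20x_C.
∂π/∂x_C = 56 − 4x_C − x_E = 0 ⇒ x_C = 14 − 0.25x_E.
Similarly x_E = 15.5 − 0.25x_C.
Solving the two reaction functions simultaneously: (1 − (−0.25)(−0.25))x_C = 14 − 0.25·15.5, so 0.9375x_C = 10.125 and x_C = 10.8.
Then x_E = 15.5 − 0.25·10.8 = 12.8.
P_C = 76 − 2·10.8 − 12.8 = 41.6.
Profit = (41.6 − 20)·10.8 = 233.28.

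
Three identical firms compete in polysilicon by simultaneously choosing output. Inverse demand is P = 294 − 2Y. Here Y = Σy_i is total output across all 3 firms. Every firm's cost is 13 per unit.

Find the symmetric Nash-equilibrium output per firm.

A representative firm's profit is π_i = y_i(294 − 2Y) − 13y_i, with Y = y_i + Σ_{j≠i} y_j.
First-order condition: 281 − 4y_i − 2Σ_{j≠i} y_j = 0.
With identical firms, set every y_j = y: then 281 − 4y − 4y = 0, i.e. y = 281/8 = 35.125.

35.125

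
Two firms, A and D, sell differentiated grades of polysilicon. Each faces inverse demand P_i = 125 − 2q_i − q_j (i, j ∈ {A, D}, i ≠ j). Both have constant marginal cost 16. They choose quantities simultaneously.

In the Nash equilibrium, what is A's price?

59.6

Firm A's profit: π = q_A(125 − 2q_A − q_D) − 16q_A.
∂π/∂q_A = 109 − 4q_A − q_D = 0 ⇒ q_A = 27.25 − 0.25q_D.
Setting q_A = q_D in the reaction function: q_A = 27.25 − 0.25q_A, so q_A = 27.25 / 1.25 = 21.8.
P_A = 125 − 2·21.8 − 21.8 = 59.6.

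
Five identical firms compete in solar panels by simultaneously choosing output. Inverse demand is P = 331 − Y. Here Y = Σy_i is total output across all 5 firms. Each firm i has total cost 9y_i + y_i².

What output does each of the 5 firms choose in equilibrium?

40.25

A representative firm's profit is π_i = y_i(331 − Y) − 9y_i − y_i², with Y = y_i + Σ_{j≠i} y_j.
First-order condition: 322 − 4y_i − Σ_{j≠i} y_j = 0.
Imposing symmetry (y_j = y for all j) turns Σ_{j≠i} y_j into 4y, so 322 = 8y and y = 40.25.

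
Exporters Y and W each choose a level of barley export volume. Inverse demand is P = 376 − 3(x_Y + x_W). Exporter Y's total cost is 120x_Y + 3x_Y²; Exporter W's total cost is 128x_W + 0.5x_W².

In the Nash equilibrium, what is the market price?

245.76

Exporter Y's profit: π = x_Y(376 − 3(x_Y + x_W)) − 120x_Y − 3x_Y².
∂π/∂x_Y = 256 − 12x_Y − 3x_W = 0, so x_Y = 64/3 − 0.25x_W.
For W: ∂π/∂x_W = 248 − 7x_W − 3x_Y = 0 ⇒ x_W = 248/7 − (3/7)x_Y.
Substituting the second reaction function into the first: x_Y = 64/3 − 0.25(248/7 − (3/7)x_Y), which gives (25/28)x_Y = 262/21 ⇒ x_Y = 1048/75.
Then x_W = 248/7 − (3/7)·(1048/75) = 29.44.
Equilibrium price: P = 376 − 3·(3256/75) = 245.76.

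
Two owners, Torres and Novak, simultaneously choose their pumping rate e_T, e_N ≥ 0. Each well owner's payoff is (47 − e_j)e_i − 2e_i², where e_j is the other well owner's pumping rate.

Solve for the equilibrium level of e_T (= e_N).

9.4

Torres's payoff is (47 − e_N)e_T − 2e_T².
∂π/∂e_T = 47 − e_N − 4e_T = 0, so e_T = 11.75 − 0.25e_N.
Setting e_T = e_N in the reaction function: e_T = 11.75 − 0.25e_T, so e_T = 11.75 / 1.25 = 9.4.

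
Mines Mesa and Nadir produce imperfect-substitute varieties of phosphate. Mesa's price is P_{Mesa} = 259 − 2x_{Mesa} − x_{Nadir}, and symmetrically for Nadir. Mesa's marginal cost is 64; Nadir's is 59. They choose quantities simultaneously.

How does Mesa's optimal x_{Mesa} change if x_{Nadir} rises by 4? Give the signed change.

-1

Mine Mesa's profit: π = x_{Mesa}(259 − 2x_{Mesa} − x_{Nadir}) − 64x_{Mesa}.
∂π/∂x_{Mesa} = 195 − 4x_{Mesa} − x_{Nadir} = 0 ⇒ x_{Mesa} = 48.75 − 0.25x_{Nadir}.
The reaction-function slope is −0.25, so a 4-unit rise in x_{Nadir} moves x_{Mesa} by −0.25 × 4 = −1. Mesa's best response falls — the actions are strategic substitutes.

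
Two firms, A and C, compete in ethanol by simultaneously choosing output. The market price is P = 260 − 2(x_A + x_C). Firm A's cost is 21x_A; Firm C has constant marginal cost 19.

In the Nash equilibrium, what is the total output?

80

Firm A's profit: π = x_A(260 − 2(x_A + x_C)) − 21x_A.
∂π/∂x_A = 239 − 4x_A − 2x_C = 0, so x_A = 59.75 − 0.5x_C.
By the same steps for C: x_C = 60.25 − 0.5x_A.
Substituting the second reaction function into the first: x_A = 59.75 − 0.5(60.25 − 0.5x_A), which gives 0.75x_A = 29.625 ⇒ x_A = 39.5.
Then x_C = 60.25 − 0.5·39.5 = 40.5.
Total output: 39.5 + 40.5 = 80.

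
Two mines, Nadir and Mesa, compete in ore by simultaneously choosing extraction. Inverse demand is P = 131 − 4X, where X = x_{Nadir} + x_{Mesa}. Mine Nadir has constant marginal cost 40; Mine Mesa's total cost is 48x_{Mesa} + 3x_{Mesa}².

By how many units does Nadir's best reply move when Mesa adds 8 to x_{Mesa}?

Mine Nadir's profit: π = x_{Nadir}(131 − 4(x_{Nadir} + x_{Mesa})) − 40x_{Nadir}.
∂π/∂x_{Nadir} = 91 − 8x_{Nadir} − 4x_{Mesa} = 0, so x_{Nadir} = 11.375 − 0.5x_{Mesa}.
The reaction-function slope is −0.5, so an 8-unit rise in x_{Mesa} moves x_{Nadir} by −0.5 × 8 = −4. Nadir's best response falls — the actions are strategic substitutes.

-4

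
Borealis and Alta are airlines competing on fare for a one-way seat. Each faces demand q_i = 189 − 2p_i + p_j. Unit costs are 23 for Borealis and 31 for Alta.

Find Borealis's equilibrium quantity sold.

112.8

Borealis's profit: π = (p_{Borealis} − 23)(189 − 2p_{Borealis} + p_{Alta}).
∂π/∂p_{Borealis} = 235 − 4p_{Borealis} + p_{Alta} = 0 ⇒ p_{Borealis} = 58.75 + 0.25p_{Alta}.
Similarly p_{Alta} = 62.75 + 0.25p_{Borealis}.
Solving the two reaction functions simultaneously: (1 − (0.25)(0.25))p_{Borealis} = 58.75 + 0.25·62.75, so 0.9375p_{Borealis} = 74.4375 and p_{Borealis} = 79.4.
Then p_{Alta} = 62.75 + 0.25·79.4 = 82.6.
q_{Borealis} = 189 − 2·79.4 + 82.6 = 112.8.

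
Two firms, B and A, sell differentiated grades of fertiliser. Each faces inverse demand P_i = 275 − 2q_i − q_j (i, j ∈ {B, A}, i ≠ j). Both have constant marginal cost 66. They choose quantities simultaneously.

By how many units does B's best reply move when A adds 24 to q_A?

Firm B's profit: π = q_B(275 − 2q_B − q_A) − 66q_B.
∂π/∂q_B = 209 − 4q_B − q_A = 0 ⇒ q_B = 52.25 − 0.25q_A.
The reaction-function slope is −0.25, so a 24-unit rise in q_A moves q_B by −0.25 × 24 = −6. B's best response falls — the actions are strategic substitutes.

-6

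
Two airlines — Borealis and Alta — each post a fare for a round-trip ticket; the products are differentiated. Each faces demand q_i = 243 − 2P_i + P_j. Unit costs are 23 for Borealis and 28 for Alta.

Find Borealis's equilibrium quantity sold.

Borealis's profit: π = (P_{Borealis} − 23)(243 − 2P_{Borealis} + P_{Alta}).
∂π/∂P_{Borealis} = 289 − 4P_{Borealis} + P_{Alta} = 0 ⇒ P_{Borealis} = 72.25 + 0.25P_{Alta}.
Similarly P_{Alta} = 74.75 + 0.25P_{Borealis}.
Substituting the second reaction function into the first: P_{Borealis} = 72.25 + 0.25(74.75 + 0.25P_{Borealis}), which gives 0.9375P_{Borealis} = 90.9375 ⇒ P_{Borealis} = 97.
Then P_{Alta} = 74.75 + 0.25·97 = 99.
q_{Borealis} = 243 − 2·97 + 99 = 148.

148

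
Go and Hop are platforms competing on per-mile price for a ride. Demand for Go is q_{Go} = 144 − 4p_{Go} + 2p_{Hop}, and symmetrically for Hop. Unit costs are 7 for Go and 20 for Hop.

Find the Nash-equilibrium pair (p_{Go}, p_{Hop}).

Go's profit: π = (p_{Go} − 7)(144 − 4p_{Go} + 2p_{Hop}).
∂π/∂p_{Go} = 172 − 8p_{Go} + 2p_{Hop} = 0 ⇒ p_{Go} = 21.5 + 0.25p_{Hop}.
Similarly p_{Hop} = 28 + 0.25p_{Go}.
Solving the two reaction functions simultaneously: (1 − (0.25)(0.25))p_{Go} = 21.5 + 0.25·28, so 0.9375p_{Go} = 28.5 and p_{Go} = 30.4.
Then p_{Hop} = 28 + 0.25·30.4 = 35.6.

30.4, 35.6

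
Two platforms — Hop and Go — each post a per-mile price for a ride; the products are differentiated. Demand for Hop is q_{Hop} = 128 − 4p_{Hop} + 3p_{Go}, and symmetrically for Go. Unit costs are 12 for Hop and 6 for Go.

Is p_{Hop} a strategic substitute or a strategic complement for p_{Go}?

Hop's profit: π = (p_{Hop} − 12)(128 − 4p_{Hop} + 3p_{Go}).
∂π/∂p_{Hop} = 176 − 8p_{Hop} + 3p_{Go} = 0 ⇒ p_{Hop} = 22 + 0.375p_{Go}.
The best-response slope dp_{Hop}/dp_{Go} = 0.375 > 0: the reaction function is upward-sloping, so the choices are strategic complements.

strategic complements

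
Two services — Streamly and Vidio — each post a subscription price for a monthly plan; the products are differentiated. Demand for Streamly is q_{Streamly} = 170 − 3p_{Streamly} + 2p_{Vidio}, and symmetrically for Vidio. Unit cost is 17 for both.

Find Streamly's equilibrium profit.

4389.1875

Streamly's profit: π = (p_{Streamly} − 17)(170 − 3p_{Streamly} + 2p_{Vidio}).
∂π/∂p_{Streamly} = 221 − 6p_{Streamly} + 2p_{Vidio} = 0 ⇒ p_{Streamly} = 221/6 + (1/3)p_{Vidio}.
The game is symmetric, so in equilibrium p_{Vidio} = p_{Streamly}: the reaction function gives (2/3)p_{Streamly} = 221/6, hence p_{Streamly} = 55.25.
q_{Streamly} = 170 − 3·55.25 + 2·55.25 = 114.75.
Profit = (55.25 − 17)·114.75 = 4389.1875.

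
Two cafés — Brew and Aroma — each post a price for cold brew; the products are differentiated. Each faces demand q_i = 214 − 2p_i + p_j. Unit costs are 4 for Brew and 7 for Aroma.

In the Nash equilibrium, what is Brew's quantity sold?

Brew's profit: π = (p_{Brew} − 4)(214 − 2p_{Brew} + p_{Aroma}).
∂π/∂p_{Brew} = 222 − 4p_{Brew} + p_{Aroma} = 0 ⇒ p_{Brew} = 55.5 + 0.25p_{Aroma}.
Similarly p_{Aroma} = 57 + 0.25p_{Brew}.
Substituting the second reaction function into the first: p_{Brew} = 55.5 + 0.25(57 + 0.25p_{Brew}), which gives 0.9375p_{Brew} = 69.75 ⇒ p_{Brew} = 74.4.
Then p_{Aroma} = 57 + 0.25·74.4 = 75.6.
q_{Brew} = 214 − 2·74.4 + 75.6 = 140.8.

140.8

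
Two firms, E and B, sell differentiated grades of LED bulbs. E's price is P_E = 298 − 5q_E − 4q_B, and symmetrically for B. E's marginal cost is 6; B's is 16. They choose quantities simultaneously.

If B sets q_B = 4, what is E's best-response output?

Firm E's profit: π = q_E(298 − 5q_E − 4q_B) − 6q_E.
∂π/∂q_E = 292 − 10q_E − 4q_B = 0 ⇒ q_E = 29.2 − 0.4q_B.
At q_B = 4: q_E = 29.2 − 0.4·4 = 27.6.

27.6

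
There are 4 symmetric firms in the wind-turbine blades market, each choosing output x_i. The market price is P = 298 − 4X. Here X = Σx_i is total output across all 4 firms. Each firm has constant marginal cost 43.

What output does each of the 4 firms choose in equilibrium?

A representative firm's profit is π_i = x_i(298 − 4X) − 43x_i, with X = x_i + Σ_{j≠i} x_j.
First-order condition: 255 − 8x_i − 4Σ_{j≠i} x_j = 0.
Imposing symmetry (x_j = x for all j) turns Σ_{j≠i} x_j into 3x, so 255 = 20x and x = 12.75.

12.75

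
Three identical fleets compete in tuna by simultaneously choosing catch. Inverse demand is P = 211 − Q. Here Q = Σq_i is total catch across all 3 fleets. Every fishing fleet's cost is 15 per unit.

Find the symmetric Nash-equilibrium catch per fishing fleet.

49

A representative fishing fleet's profit is π_i = q_i(211 − Q) − 15q_i, with Q = q_i + Σ_{j≠i} q_j.
First-order condition: 196 − 2q_i − Σ_{j≠i} q_j = 0.
Imposing symmetry (q_j = q for all j) turns Σ_{j≠i} q_j into 2q, so 196 = 4q and q = 49.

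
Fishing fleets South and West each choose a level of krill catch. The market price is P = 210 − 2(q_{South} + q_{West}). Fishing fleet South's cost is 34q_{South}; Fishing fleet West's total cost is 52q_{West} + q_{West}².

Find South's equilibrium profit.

Fishing fleet South's profit: π = q_{South}(210 − 2(q_{South} + q_{West})) − 34q_{South}.
∂π/∂q_{South} = 176 − 4q_{South} − 2q_{West} = 0, so q_{South} = 44 − 0.5q_{West}.
For West: ∂π/∂q_{West} = 158 − 6q_{West} − 2q_{South} = 0 ⇒ q_{West} = 79/3 − (1/3)q_{South}.
Substituting the second reaction function into the first: q_{South} = 44 − 0.5(79/3 − (1/3)q_{South}), which gives (5/6)q_{South} = 185/6 ⇒ q_{South} = 37.
Then q_{West} = 79/3 − (1/3)·37 = 14.
Price P = 210 − 2·51 = 108.
South's profit: (108 − 34)·37 = 2738.

2738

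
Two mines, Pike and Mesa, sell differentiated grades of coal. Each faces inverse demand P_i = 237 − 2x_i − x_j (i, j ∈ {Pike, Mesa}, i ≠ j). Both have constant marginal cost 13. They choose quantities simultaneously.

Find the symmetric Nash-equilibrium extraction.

Mine Pike's profit: π = x_{Pike}(237 − 2x_{Pike} − x_{Mesa}) − 13x_{Pike}.
∂π/∂x_{Pike} = 224 − 4x_{Pike} − x_{Mesa} = 0 ⇒ x_{Pike} = 56 − 0.25x_{Mesa}.
By symmetry x_{Mesa} = x_{Pike}; substituting into the reaction function, 1.25x_{Pike} = 56 and x_{Pike} = 44.8.

44.8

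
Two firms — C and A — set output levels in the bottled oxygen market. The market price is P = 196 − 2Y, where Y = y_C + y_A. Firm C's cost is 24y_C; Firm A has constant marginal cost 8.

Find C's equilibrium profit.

Firm C's profit: π = y_C(196 − 2(y_C + y_A)) − 24y_C.
∂π/∂y_C = 172 − 4y_C − 2y_A = 0, so y_C = 43 − 0.5y_A.
By the same steps for A: y_A = 47 − 0.5y_C.
Plugging y_A into C's best response: y_C = 43 − 0.5(47 − 0.5y_C) ⇒ 0.75y_C = 19.5, so y_C = 26.
Then y_A = 47 − 0.5·26 = 34.
Price P = 196 − 2·60 = 76.
C's profit: (76 − 24)·26 = 1352.

1352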